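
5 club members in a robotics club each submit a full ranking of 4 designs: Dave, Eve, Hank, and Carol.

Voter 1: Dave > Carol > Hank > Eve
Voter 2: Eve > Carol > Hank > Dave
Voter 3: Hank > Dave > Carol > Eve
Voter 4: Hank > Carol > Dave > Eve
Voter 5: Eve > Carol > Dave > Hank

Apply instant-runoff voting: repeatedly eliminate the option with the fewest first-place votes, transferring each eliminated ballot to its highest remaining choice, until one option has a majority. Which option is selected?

Round 1: Eve 2, Hank 2, Dave 1, Carol 0. Carol has the fewest and is eliminated.
Round 2: Eve 2, Hank 2, Dave 1. Dave has the fewest and is eliminated.
Round 3: Hank 3, Eve 2. Hank has a majority.

Hank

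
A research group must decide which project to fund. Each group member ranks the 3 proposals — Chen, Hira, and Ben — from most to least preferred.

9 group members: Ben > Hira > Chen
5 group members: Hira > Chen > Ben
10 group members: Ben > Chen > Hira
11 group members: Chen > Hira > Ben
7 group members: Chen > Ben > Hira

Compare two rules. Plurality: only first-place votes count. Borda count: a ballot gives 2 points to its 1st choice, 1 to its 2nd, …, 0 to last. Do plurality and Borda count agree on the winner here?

No

Plurality first-place counts: Chen 18, Hira 5, Ben 19 → Ben.
Borda totals: Chen 51, Hira 30, Ben 45 → Chen.
The two rules disagree: plurality picks Ben, Borda picks Chen.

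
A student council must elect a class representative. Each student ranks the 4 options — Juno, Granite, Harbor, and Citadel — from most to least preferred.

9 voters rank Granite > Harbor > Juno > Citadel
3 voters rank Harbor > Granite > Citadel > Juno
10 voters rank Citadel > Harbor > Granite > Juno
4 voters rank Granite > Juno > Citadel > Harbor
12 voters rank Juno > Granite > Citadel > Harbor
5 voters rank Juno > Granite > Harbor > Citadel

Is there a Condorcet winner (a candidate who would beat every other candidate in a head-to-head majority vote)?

Head-to-head results (43 voters total):
Juno vs Granite: Granite wins 26–17.
Juno vs Harbor: Harbor wins 22–21.
Juno vs Citadel: Juno wins 30–13.
Granite vs Harbor: Granite wins 30–13.
Granite vs Citadel: Granite wins 33–10.
Harbor vs Citadel: Citadel wins 26–17.
Granite beats each rival — Juno (26–17), Harbor (30–13), Citadel (33–10) — so Granite is the Condorcet winner.

Yes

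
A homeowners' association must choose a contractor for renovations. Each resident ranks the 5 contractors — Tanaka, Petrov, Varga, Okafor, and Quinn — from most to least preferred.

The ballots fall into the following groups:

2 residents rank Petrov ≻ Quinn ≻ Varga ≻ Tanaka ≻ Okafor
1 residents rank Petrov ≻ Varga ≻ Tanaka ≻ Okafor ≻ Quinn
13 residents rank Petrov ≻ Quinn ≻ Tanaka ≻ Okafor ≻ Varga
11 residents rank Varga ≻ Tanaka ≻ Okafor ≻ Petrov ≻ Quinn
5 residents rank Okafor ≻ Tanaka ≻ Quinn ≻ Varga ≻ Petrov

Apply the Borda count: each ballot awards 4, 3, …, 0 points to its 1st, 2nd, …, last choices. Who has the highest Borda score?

Borda scores:
  Tanaka: 2·1 + 2 + 13·2 + 11·3 + 5·3 = 78
  Petrov: 2·4 + 4 + 13·4 + 11·1 + 5·0 = 75
  Varga: 2·2 + 3 + 13·0 + 11·4 + 5·1 = 56
  Okafor: 2·0 + 1 + 13·1 + 11·2 + 5·4 = 56
  Quinn: 2·3 + 0 + 13·3 + 11·0 + 5·2 = 55
Tanaka has the highest total.

Tanaka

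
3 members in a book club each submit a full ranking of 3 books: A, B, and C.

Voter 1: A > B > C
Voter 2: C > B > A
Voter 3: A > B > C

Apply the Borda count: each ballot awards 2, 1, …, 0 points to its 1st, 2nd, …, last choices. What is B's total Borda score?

Borda scores:
  A: 2 + 0 + 2 = 4
  B: 1 + 1 + 1 = 3
  C: 0 + 2 + 0 = 2

3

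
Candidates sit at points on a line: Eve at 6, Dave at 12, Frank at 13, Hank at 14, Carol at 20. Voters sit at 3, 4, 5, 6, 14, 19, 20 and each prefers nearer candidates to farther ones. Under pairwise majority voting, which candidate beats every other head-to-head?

With single-peaked preferences on a line, the Condorcet winner is the candidate closest to the median voter.
The median voter (position 6) is closest to Eve at 6.
Check: Eve vs Frank — voters closer to Eve: 4 of 7.

Eve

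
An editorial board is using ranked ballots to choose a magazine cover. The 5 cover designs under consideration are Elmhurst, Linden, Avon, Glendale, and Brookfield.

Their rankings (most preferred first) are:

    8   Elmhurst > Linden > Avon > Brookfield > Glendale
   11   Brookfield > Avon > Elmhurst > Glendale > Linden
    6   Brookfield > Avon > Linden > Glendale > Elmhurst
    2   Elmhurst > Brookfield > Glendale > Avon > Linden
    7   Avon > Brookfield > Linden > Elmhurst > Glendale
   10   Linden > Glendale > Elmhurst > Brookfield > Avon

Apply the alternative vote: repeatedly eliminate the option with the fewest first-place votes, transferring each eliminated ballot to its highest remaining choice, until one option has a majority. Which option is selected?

Brookfield

Round 1: Brookfield 17, Elmhurst 10, Linden 10, Avon 7, Glendale 0. Glendale has the fewest and is eliminated.
Round 2: Brookfield 17, Elmhurst 10, Linden 10, Avon 7. Avon has the fewest and is eliminated.
Round 3: Brookfield 24, Elmhurst 10, Linden 10. Brookfield has a majority.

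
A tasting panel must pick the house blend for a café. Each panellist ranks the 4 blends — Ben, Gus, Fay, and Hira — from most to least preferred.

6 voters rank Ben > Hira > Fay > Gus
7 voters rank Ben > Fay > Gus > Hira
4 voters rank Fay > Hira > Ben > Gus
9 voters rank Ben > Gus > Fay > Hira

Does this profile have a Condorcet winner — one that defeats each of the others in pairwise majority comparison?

Head-to-head results (26 voters total):
Ben vs Gus: Ben wins 26–0.
Ben vs Fay: Ben wins 22–4.
Ben vs Hira: Ben wins 22–4.
Gus vs Fay: Fay wins 17–9.
Gus vs Hira: Gus wins 16–10.
Fay vs Hira: Fay wins 20–6.
Ben beats each rival — Gus (26–0), Fay (22–4), Hira (22–4) — so Ben is the Condorcet winner.

Yes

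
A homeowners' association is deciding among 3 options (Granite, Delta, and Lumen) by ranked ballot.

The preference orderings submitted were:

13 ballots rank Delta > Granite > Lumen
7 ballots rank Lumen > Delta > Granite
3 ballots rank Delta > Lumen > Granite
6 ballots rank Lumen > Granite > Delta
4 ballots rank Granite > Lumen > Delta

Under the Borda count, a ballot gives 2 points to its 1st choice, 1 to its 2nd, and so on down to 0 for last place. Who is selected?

Delta

Borda scores:
  Granite: 13·1 + 7·0 + 3·0 + 6·1 + 4·2 = 27
  Delta: 13·2 + 7·1 + 3·2 + 6·0 + 4·0 = 39
  Lumen: 13·0 + 7·2 + 3·1 + 6·2 + 4·1 = 33
Delta has the highest total.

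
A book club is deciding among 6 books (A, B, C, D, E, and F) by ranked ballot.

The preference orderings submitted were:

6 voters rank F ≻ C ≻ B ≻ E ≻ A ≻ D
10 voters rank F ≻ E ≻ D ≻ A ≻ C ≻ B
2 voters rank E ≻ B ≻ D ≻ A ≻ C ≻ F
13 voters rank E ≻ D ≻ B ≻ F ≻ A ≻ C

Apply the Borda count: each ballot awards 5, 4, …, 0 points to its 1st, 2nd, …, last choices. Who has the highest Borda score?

Borda scores:
  A: 6·1 + 10·2 + 2·2 + 13·1 = 43
  B: 6·3 + 10·0 + 2·4 + 13·3 = 65
  C: 6·4 + 10·1 + 2·1 + 13·0 = 36
  D: 6·0 + 10·3 + 2·3 + 13·4 = 88
  E: 6·2 + 10·4 + 2·5 + 13·5 = 127
  F: 6·5 + 10·5 + 2·0 + 13·2 = 106
E has the highest total.

E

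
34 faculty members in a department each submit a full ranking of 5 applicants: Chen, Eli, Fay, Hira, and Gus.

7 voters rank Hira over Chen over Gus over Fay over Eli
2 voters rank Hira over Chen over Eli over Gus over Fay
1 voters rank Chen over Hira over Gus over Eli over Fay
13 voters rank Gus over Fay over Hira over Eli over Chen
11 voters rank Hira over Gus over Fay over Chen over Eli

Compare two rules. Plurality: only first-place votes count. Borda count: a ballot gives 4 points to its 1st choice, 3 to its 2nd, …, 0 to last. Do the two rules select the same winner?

Yes

Plurality first-place counts: Chen 1, Eli 0, Fay 0, Hira 20, Gus 13 → Hira.
Borda totals: Chen 42, Eli 18, Fay 68, Hira 109, Gus 103 → Hira.
The two rules agree on Hira.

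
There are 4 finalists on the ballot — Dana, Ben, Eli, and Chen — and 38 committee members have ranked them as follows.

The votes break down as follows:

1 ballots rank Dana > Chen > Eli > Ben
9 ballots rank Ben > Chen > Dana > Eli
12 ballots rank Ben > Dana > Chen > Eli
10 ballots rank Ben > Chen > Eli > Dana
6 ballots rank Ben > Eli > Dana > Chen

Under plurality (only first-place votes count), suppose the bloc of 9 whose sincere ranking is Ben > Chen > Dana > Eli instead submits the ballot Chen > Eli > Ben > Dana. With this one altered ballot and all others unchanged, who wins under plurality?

Ben

First-place totals with the altered ballot: Dana 1, Ben 28, Eli 0, Chen 9.
The winner is unchanged: still Ben.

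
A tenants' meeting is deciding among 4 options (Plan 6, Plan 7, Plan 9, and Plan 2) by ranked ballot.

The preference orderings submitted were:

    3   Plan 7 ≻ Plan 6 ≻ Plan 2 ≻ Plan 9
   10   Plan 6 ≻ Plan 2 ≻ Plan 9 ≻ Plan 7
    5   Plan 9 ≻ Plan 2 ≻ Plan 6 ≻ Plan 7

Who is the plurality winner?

First-place vote totals:
  Plan 6: 10
  Plan 7: 3
  Plan 9: 5
  Plan 2: 0
Plan 6 has the most first-place votes.

Plan 6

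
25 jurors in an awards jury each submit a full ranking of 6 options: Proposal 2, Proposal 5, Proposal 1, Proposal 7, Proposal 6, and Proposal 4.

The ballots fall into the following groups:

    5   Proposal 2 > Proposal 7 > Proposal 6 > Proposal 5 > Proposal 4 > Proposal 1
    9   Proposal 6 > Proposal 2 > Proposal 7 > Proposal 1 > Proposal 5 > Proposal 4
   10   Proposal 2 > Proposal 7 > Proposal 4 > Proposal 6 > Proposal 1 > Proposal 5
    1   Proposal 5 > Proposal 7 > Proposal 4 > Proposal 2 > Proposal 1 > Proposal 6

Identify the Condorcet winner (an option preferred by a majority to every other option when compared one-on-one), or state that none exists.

Proposal 2

Head-to-head results (25 voters total):
Proposal 2 vs Proposal 5: Proposal 2 wins 24–1.
Proposal 2 vs Proposal 1: Proposal 2 wins 25–0.
Proposal 2 vs Proposal 7: Proposal 2 wins 24–1.
Proposal 2 vs Proposal 6: Proposal 2 wins 16–9.
Proposal 2 vs Proposal 4: Proposal 2 wins 24–1.
Proposal 5 vs Proposal 1: Proposal 1 wins 19–6.
Proposal 5 vs Proposal 7: Proposal 7 wins 24–1.
Proposal 5 vs Proposal 6: Proposal 6 wins 24–1.
Proposal 5 vs Proposal 4: Proposal 5 wins 15–10.
Proposal 1 vs Proposal 7: Proposal 7 wins 25–0.
Proposal 1 vs Proposal 6: Proposal 6 wins 24–1.
Proposal 1 vs Proposal 4: Proposal 4 wins 16–9.
Proposal 7 vs Proposal 6: Proposal 7 wins 16–9.
Proposal 7 vs Proposal 4: Proposal 7 wins 25–0.
Proposal 6 vs Proposal 4: Proposal 6 wins 14–11.
Proposal 2 beats each rival — Proposal 5 (24–1), Proposal 1 (25–0), Proposal 7 (24–1), Proposal 6 (16–9), Proposal 4 (24–1) — so Proposal 2 is the Condorcet winner.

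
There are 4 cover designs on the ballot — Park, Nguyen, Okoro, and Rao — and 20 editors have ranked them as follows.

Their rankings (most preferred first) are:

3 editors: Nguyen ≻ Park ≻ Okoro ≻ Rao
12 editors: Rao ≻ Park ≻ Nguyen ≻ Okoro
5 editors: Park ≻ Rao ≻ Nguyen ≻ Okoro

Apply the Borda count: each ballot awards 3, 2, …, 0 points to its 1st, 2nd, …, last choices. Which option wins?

Borda scores:
  Park: 3·2 + 12·2 + 5·3 = 45
  Nguyen: 3·3 + 12·1 + 5·1 = 26
  Okoro: 3·1 + 12·0 + 5·0 = 3
  Rao: 3·0 + 12·3 + 5·2 = 46
Rao has the highest total.

Rao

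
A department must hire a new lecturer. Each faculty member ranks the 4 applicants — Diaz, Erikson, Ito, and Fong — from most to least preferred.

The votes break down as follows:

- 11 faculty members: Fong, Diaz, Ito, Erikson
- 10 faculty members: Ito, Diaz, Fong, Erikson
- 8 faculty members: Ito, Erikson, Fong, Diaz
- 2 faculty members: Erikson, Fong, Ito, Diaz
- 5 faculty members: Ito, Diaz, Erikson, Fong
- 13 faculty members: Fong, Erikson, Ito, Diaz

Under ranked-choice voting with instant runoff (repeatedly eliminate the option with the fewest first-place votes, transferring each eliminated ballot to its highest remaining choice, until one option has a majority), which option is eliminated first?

Diaz

Round 1: Fong 24, Ito 23, Erikson 2, Diaz 0. Diaz has the fewest and is eliminated.
Round 2: Fong 24, Ito 23, Erikson 2. Erikson has the fewest and is eliminated.
Round 3: Fong 26, Ito 23. Fong has a majority.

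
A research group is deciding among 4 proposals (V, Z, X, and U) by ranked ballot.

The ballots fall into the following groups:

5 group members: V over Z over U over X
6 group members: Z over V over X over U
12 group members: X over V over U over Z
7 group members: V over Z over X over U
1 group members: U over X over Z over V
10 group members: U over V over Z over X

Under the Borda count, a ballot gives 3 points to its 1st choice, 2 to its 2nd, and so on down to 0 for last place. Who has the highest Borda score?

Borda scores:
  V: 5·3 + 6·2 + 12·2 + 7·3 + 0 + 10·2 = 92
  Z: 5·2 + 6·3 + 12·0 + 7·2 + 1 + 10·1 = 53
  X: 5·0 + 6·1 + 12·3 + 7·1 + 2 + 10·0 = 51
  U: 5·1 + 6·0 + 12·1 + 7·0 + 3 + 10·3 = 50
V has the highest total.

V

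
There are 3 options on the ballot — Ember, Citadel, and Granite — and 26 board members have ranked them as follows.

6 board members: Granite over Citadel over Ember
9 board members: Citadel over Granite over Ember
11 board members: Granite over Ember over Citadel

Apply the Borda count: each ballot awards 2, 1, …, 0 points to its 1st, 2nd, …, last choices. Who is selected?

Borda scores:
  Ember: 6·0 + 9·0 + 11·1 = 11
  Citadel: 6·1 + 9·2 + 11·0 = 24
  Granite: 6·2 + 9·1 + 11·2 = 43
Granite has the highest total.

Granite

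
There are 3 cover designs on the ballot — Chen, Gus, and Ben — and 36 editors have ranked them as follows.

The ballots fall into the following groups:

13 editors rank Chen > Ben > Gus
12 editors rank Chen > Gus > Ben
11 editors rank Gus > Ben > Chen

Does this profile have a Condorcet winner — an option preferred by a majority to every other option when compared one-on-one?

Yes

Head-to-head results (36 voters total):
Chen vs Gus: Chen wins 25–11.
Chen vs Ben: Chen wins 25–11.
Gus vs Ben: Gus wins 23–13.
Chen beats each rival — Gus (25–11), Ben (25–11) — so Chen is the Condorcet winner.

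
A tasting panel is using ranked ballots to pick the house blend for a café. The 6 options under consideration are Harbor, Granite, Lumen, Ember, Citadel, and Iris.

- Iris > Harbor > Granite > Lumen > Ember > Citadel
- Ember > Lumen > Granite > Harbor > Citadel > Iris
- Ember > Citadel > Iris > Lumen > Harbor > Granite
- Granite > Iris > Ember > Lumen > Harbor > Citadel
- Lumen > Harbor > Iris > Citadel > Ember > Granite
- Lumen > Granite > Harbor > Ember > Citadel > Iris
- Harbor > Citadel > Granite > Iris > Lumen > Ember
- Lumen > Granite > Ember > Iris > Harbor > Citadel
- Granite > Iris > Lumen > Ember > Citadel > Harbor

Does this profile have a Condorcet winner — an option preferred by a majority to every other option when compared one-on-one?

No

Head-to-head results (9 voters total):
Harbor vs Granite: Granite wins 5–4.
Harbor vs Lumen: Lumen wins 7–2.
Harbor vs Ember: Ember wins 5–4.
Harbor vs Citadel: Harbor wins 7–2.
Harbor vs Iris: Iris wins 5–4.
Granite vs Lumen: Lumen wins 5–4.
Granite vs Ember: Granite wins 6–3.
Granite vs Citadel: Granite wins 6–3.
Granite vs Iris: Granite wins 6–3.
Lumen vs Ember: Lumen wins 6–3.
Lumen vs Citadel: Lumen wins 7–2.
Lumen vs Iris: Iris wins 5–4.
Ember vs Citadel: Ember wins 7–2.
Ember vs Iris: Iris wins 5–4.
Citadel vs Iris: Iris wins 5–4.
No candidate beats all others: Granite beats Iris beats Lumen beats Granite, a majority cycle.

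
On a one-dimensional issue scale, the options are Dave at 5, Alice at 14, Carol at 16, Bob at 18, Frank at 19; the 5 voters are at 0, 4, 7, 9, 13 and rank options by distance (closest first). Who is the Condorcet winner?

With single-peaked preferences on a line, the Condorcet winner is the candidate closest to the median voter.
The median voter (position 7) is closest to Dave at 5.
Check: Dave vs Alice — voters closer to Dave: 4 of 5.

Dave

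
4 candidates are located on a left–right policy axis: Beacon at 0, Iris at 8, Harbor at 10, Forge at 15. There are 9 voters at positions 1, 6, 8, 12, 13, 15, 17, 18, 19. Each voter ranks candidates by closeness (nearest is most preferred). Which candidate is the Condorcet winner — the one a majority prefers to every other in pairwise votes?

Forge

With single-peaked preferences on a line, the Condorcet winner is the candidate closest to the median voter.
The median voter (position 13) is closest to Forge at 15.
Check: Forge vs Harbor — voters closer to Forge: 5 of 9.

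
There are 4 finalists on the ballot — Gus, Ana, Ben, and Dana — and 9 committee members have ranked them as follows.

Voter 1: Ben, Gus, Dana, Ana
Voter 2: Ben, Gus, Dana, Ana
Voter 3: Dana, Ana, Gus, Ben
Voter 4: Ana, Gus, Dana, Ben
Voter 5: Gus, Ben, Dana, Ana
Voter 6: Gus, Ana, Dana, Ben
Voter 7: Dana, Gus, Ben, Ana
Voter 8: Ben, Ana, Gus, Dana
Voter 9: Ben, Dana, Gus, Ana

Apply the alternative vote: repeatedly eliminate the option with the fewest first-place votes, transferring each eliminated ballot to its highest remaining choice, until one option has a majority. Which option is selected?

Gus

Round 1: Ben 4, Gus 2, Dana 2, Ana 1. Ana has the fewest and is eliminated.
Round 2: Ben 4, Gus 3, Dana 2. Dana has the fewest and is eliminated.
Round 3: Gus 5, Ben 4. Gus has a majority.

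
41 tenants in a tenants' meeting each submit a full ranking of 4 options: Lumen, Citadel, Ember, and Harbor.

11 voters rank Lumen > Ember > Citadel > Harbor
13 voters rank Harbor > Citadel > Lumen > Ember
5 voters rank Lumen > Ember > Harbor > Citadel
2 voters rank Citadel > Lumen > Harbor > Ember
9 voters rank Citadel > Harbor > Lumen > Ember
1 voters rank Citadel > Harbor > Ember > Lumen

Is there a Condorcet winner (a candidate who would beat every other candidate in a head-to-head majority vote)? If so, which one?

Citadel

Head-to-head results (41 voters total):
Lumen vs Citadel: Citadel wins 25–16.
Lumen vs Ember: Lumen wins 40–1.
Lumen vs Harbor: Harbor wins 23–18.
Citadel vs Ember: Citadel wins 25–16.
Citadel vs Harbor: Citadel wins 23–18.
Ember vs Harbor: Harbor wins 25–16.
Citadel beats each rival — Lumen (25–16), Ember (25–16), Harbor (23–18) — so Citadel is the Condorcet winner.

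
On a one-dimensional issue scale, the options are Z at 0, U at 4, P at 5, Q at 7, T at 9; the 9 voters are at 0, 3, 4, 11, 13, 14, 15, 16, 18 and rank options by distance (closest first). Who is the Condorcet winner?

With single-peaked preferences on a line, the Condorcet winner is the candidate closest to the median voter.
The median voter (position 13) is closest to T at 9.
Check: T vs Q — voters closer to T: 6 of 9.

T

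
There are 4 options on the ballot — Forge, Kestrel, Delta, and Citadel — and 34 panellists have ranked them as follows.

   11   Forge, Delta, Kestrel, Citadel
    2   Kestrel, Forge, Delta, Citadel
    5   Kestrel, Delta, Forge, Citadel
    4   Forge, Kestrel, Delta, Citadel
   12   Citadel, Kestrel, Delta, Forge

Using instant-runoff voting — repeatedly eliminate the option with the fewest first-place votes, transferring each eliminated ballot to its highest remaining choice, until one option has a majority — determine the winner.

Forge

Round 1: Forge 15, Citadel 12, Kestrel 7, Delta 0. Delta has the fewest and is eliminated.
Round 2: Forge 15, Citadel 12, Kestrel 7. Kestrel has the fewest and is eliminated.
Round 3: Forge 22, Citadel 12. Forge has a majority.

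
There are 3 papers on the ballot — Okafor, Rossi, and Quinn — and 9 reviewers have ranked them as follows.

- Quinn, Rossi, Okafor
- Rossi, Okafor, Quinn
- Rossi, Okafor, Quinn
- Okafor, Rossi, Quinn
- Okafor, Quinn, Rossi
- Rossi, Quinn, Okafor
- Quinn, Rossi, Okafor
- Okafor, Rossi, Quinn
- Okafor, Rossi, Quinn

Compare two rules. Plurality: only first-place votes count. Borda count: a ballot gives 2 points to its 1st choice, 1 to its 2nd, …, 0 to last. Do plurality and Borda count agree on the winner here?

Plurality first-place counts: Okafor 4, Rossi 3, Quinn 2 → Okafor.
Borda totals: Okafor 10, Rossi 11, Quinn 6 → Rossi.
The two rules disagree: plurality picks Okafor, Borda picks Rossi.

No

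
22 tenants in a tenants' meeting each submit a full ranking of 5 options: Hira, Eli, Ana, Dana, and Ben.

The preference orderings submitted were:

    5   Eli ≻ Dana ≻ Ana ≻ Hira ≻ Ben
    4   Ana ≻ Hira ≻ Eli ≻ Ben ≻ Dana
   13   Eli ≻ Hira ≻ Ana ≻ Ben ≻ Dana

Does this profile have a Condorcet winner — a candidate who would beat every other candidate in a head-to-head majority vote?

Yes

Head-to-head results (22 voters total):
Hira vs Eli: Eli wins 18–4.
Hira vs Ana: Hira wins 13–9.
Hira vs Dana: Hira wins 17–5.
Hira vs Ben: Hira wins 22–0.
Eli vs Ana: Eli wins 18–4.
Eli vs Dana: Eli wins 22–0.
Eli vs Ben: Eli wins 22–0.
Ana vs Dana: Ana wins 17–5.
Ana vs Ben: Ana wins 22–0.
Dana vs Ben: Ben wins 17–5.
Eli beats each rival — Hira (18–4), Ana (18–4), Dana (22–0), Ben (22–0) — so Eli is the Condorcet winner.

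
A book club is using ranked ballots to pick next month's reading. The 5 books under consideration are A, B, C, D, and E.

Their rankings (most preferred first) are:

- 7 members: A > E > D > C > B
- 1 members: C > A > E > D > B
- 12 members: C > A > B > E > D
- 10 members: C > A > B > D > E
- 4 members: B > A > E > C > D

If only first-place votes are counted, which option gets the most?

First-place vote totals:
  A: 7
  B: 4
  C: 23
  D: 0
  E: 0
C has the most first-place votes.

C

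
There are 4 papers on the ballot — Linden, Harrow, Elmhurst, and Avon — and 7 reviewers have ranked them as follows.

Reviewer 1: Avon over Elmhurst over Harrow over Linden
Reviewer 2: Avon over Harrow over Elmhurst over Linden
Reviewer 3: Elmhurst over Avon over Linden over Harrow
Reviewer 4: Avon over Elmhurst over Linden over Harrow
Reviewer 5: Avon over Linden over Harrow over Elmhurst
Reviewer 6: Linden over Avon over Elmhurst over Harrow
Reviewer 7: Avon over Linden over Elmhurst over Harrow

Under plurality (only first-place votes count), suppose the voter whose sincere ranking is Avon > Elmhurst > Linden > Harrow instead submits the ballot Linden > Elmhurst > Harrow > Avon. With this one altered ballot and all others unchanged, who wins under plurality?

Avon

First-place totals with the altered ballot: Linden 2, Harrow 0, Elmhurst 1, Avon 4.
The winner is unchanged: still Avon.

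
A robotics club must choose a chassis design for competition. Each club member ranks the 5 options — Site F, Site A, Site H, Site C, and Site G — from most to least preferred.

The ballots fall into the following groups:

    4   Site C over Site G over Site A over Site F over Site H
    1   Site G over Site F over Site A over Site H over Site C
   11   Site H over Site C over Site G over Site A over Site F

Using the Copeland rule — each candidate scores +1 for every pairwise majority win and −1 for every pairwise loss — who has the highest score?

Site H

Pairwise results:
  Site F vs Site A: Site A wins 15–1.
  Site F vs Site H: Site H wins 11–5.
  Site F vs Site C: Site C wins 15–1.
  Site F vs Site G: Site G wins 16–0.
  Site A vs Site H: Site H wins 11–5.
  Site A vs Site C: Site C wins 15–1.
  Site A vs Site G: Site G wins 16–0.
  Site H vs Site C: Site H wins 12–4.
  Site H vs Site G: Site H wins 11–5.
  Site C vs Site G: Site C wins 15–1.
Copeland scores (wins − losses):
  Site F: 0 − 4 = -4
  Site A: 1 − 3 = -2
  Site H: 4 − 0 = 4
  Site C: 3 − 1 = 2
  Site G: 2 − 2 = 0
Site H has the best Copeland score.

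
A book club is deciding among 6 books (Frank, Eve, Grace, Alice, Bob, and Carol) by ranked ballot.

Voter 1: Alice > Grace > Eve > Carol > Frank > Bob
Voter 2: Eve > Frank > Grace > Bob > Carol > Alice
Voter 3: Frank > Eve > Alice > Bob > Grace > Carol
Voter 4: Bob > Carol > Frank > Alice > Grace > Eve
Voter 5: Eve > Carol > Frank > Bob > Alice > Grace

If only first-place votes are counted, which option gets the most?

Eve

First-place vote totals:
  Frank: 1
  Eve: 2
  Grace: 0
  Alice: 1
  Bob: 1
  Carol: 0
Eve has the most first-place votes.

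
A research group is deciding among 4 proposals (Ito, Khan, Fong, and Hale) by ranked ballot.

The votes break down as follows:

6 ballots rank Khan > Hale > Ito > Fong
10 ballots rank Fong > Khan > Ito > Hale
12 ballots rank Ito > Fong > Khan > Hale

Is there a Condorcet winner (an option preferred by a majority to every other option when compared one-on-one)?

No

Head-to-head results (28 voters total):
Ito vs Khan: Khan wins 16–12.
Ito vs Fong: Ito wins 18–10.
Ito vs Hale: Ito wins 22–6.
Khan vs Fong: Fong wins 22–6.
Khan vs Hale: Khan wins 28–0.
Fong vs Hale: Fong wins 22–6.
No candidate beats all others: Ito beats Fong beats Khan beats Ito, a majority cycle.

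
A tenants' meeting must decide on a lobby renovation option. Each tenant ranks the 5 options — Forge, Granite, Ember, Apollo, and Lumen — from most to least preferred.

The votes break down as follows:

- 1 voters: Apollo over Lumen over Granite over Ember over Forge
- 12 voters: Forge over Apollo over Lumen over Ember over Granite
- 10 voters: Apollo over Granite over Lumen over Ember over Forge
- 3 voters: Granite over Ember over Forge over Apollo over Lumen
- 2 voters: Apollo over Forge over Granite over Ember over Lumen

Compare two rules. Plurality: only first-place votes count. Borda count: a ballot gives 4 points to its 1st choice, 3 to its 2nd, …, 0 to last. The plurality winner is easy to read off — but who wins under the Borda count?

Plurality first-place counts: Forge 12, Granite 3, Ember 0, Apollo 13, Lumen 0 → Apollo.
Borda totals: Forge 60, Granite 48, Ember 34, Apollo 91, Lumen 47 → Apollo.

Apollo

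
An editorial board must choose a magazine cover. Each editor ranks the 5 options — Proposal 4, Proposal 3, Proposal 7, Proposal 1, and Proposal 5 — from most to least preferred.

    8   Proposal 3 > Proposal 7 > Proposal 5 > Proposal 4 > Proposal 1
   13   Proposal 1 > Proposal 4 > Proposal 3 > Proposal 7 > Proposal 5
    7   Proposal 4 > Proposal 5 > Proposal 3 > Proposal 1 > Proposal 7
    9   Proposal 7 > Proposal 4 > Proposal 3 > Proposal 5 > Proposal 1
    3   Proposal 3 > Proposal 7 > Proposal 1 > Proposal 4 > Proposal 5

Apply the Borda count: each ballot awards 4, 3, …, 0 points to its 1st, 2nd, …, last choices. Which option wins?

Borda scores:
  Proposal 4: 8·1 + 13·3 + 7·4 + 9·3 + 3·1 = 105
  Proposal 3: 8·4 + 13·2 + 7·2 + 9·2 + 3·4 = 102
  Proposal 7: 8·3 + 13·1 + 7·0 + 9·4 + 3·3 = 82
  Proposal 1: 8·0 + 13·4 + 7·1 + 9·0 + 3·2 = 65
  Proposal 5: 8·2 + 13·0 + 7·3 + 9·1 + 3·0 = 46
Proposal 4 has the highest total.

Proposal 4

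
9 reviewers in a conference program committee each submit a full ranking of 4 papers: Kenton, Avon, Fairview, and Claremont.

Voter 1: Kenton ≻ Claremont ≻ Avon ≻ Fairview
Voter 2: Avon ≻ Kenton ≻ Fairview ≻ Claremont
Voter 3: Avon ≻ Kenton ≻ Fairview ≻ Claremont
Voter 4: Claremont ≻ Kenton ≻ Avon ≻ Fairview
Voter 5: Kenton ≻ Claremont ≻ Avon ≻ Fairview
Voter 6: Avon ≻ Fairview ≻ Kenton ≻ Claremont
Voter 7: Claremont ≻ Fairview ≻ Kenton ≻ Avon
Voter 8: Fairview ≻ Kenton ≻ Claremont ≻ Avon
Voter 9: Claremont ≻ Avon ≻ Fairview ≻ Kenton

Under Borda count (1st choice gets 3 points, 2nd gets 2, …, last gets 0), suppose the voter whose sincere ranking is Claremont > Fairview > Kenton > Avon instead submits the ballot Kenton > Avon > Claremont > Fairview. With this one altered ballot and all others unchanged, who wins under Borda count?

Borda totals with the altered ballot: Kenton 18, Avon 16, Fairview 8, Claremont 12.
The winner is unchanged: still Kenton.

Kenton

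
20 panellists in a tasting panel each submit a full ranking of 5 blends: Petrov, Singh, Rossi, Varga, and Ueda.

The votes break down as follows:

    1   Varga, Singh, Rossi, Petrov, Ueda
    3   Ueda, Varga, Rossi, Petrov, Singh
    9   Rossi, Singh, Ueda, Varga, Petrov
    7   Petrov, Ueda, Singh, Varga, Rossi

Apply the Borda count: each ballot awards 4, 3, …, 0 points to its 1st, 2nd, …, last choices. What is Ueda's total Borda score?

51

Borda scores:
  Petrov: 1 + 3·1 + 9·0 + 7·4 = 32
  Singh: 3 + 3·0 + 9·3 + 7·2 = 44
  Rossi: 2 + 3·2 + 9·4 + 7·0 = 44
  Varga: 4 + 3·3 + 9·1 + 7·1 = 29
  Ueda: 0 + 3·4 + 9·2 + 7·3 = 51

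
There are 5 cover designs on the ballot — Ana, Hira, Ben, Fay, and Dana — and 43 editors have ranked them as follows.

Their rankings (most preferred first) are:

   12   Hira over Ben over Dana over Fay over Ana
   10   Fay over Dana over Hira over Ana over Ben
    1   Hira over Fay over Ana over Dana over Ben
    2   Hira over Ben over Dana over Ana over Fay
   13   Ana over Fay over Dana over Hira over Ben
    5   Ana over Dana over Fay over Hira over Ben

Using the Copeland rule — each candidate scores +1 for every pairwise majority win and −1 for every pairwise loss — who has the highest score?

Fay

Pairwise results:
  Ana vs Hira: Hira wins 25–18.
  Ana vs Ben: Ana wins 29–14.
  Ana vs Fay: Fay wins 23–20.
  Ana vs Dana: Dana wins 24–19.
  Hira vs Ben: Hira wins 43–0.
  Hira vs Fay: Fay wins 28–15.
  Hira vs Dana: Dana wins 28–15.
  Ben vs Fay: Fay wins 29–14.
  Ben vs Dana: Dana wins 29–14.
  Fay vs Dana: Fay wins 24–19.
Copeland scores (wins − losses):
  Ana: 1 − 3 = -2
  Hira: 2 − 2 = 0
  Ben: 0 − 4 = -4
  Fay: 4 − 0 = 4
  Dana: 3 − 1 = 2
Fay has the best Copeland score.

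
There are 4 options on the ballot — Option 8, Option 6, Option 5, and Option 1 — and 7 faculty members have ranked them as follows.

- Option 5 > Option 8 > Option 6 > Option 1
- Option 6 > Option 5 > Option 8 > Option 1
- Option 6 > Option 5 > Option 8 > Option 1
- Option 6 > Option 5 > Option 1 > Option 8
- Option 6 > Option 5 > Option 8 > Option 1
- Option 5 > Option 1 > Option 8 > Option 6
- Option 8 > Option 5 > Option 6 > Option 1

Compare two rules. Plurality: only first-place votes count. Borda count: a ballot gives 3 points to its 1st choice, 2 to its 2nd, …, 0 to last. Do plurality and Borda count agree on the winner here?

Plurality first-place counts: Option 8 1, Option 6 4, Option 5 2, Option 1 0 → Option 6.
Borda totals: Option 8 9, Option 6 14, Option 5 16, Option 1 3 → Option 5.
The two rules disagree: plurality picks Option 6, Borda picks Option 5.

No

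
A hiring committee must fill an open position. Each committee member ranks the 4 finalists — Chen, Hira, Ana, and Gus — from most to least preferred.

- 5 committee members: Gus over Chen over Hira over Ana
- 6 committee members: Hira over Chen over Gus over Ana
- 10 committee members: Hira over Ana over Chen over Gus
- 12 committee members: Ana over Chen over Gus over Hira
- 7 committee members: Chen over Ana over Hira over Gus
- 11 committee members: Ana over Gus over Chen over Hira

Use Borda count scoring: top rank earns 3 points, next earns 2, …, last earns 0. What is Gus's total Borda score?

55

Borda scores:
  Chen: 5·2 + 6·2 + 10·1 + 12·2 + 7·3 + 11·1 = 88
  Hira: 5·1 + 6·3 + 10·3 + 12·0 + 7·1 + 11·0 = 60
  Ana: 5·0 + 6·0 + 10·2 + 12·3 + 7·2 + 11·3 = 103
  Gus: 5·3 + 6·1 + 10·0 + 12·1 + 7·0 + 11·2 = 55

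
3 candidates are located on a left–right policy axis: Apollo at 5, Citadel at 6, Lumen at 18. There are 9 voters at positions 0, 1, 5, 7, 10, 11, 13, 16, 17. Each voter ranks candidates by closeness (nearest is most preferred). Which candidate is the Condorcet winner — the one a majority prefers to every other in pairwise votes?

With single-peaked preferences on a line, the Condorcet winner is the candidate closest to the median voter.
The median voter (position 10) is closest to Citadel at 6.
Check: Citadel vs Apollo — voters closer to Citadel: 6 of 9.

Citadel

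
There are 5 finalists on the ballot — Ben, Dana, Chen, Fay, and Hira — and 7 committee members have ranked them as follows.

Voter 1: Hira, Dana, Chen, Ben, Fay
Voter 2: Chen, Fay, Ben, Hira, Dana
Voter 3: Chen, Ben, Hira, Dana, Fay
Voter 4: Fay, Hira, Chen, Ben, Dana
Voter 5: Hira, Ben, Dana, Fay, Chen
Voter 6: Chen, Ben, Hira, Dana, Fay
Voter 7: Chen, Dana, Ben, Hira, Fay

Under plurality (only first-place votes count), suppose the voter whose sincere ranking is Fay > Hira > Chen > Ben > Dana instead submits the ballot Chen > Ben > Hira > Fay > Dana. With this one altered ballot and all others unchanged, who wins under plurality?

Chen

First-place totals with the altered ballot: Ben 0, Dana 0, Chen 5, Fay 0, Hira 2.
The winner is unchanged: still Chen.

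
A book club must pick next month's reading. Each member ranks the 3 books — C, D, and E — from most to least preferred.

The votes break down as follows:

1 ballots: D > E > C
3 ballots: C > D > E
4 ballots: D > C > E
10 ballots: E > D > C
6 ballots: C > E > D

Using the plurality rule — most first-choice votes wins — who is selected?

E

First-place vote totals:
  C: 9
  D: 5
  E: 10
E has the most first-place votes.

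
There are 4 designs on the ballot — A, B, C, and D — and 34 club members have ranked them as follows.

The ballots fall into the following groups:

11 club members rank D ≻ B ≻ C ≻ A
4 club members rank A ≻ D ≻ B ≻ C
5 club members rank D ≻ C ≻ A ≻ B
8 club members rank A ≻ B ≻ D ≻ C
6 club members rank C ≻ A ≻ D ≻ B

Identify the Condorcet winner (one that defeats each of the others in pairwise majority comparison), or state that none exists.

There is no Condorcet winner

Head-to-head results (34 voters total):
A vs B: A wins 23–11.
A vs C: C wins 22–12.
A vs D: A wins 18–16.
B vs C: B wins 23–11.
B vs D: D wins 26–8.
C vs D: D wins 28–6.
No candidate beats all others: A beats B beats C beats A, a majority cycle.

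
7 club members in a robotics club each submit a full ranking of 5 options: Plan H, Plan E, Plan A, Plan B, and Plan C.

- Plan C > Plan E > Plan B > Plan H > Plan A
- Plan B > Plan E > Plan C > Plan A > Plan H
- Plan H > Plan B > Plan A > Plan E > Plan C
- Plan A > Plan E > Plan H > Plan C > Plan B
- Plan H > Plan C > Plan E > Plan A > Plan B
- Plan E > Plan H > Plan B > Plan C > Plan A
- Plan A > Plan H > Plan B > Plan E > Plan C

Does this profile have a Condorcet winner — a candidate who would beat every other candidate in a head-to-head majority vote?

Head-to-head results (7 voters total):
Plan H vs Plan E: Plan E wins 4–3.
Plan H vs Plan A: Plan H wins 4–3.
Plan H vs Plan B: Plan H wins 5–2.
Plan H vs Plan C: Plan H wins 5–2.
Plan E vs Plan A: Plan E wins 4–3.
Plan E vs Plan B: Plan E wins 4–3.
Plan E vs Plan C: Plan E wins 5–2.
Plan A vs Plan B: Plan B wins 4–3.
Plan A vs Plan C: Plan C wins 4–3.
Plan B vs Plan C: Plan B wins 4–3.
Plan E beats each rival — Plan H (4–3), Plan A (4–3), Plan B (4–3), Plan C (5–2) — so Plan E is the Condorcet winner.

Yes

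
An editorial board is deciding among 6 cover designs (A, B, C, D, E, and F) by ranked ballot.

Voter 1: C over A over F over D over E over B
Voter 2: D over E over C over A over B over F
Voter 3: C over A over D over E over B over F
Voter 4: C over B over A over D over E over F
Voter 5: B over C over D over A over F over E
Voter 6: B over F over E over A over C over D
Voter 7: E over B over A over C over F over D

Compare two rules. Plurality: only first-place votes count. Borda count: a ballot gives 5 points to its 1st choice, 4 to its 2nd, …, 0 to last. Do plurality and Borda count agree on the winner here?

Yes

Plurality first-place counts: A 0, B 2, C 3, D 1, E 1, F 0 → C.
Borda totals: A 20, B 20, C 25, D 15, E 16, F 9 → C.
The two rules agree on C.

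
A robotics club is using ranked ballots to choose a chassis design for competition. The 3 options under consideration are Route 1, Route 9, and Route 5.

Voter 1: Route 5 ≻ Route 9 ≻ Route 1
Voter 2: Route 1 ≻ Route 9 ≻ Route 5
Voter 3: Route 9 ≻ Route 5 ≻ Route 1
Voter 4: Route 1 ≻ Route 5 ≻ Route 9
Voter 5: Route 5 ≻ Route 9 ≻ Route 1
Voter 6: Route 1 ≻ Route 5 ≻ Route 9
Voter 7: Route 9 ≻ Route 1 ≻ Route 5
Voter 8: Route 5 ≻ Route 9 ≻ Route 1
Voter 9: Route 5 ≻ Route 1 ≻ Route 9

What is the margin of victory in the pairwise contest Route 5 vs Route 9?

3

Ballots ranking Route 5 above Route 9: 6.
Ballots ranking Route 9 above Route 5: 3.
Route 5 wins 6–3, a margin of 3.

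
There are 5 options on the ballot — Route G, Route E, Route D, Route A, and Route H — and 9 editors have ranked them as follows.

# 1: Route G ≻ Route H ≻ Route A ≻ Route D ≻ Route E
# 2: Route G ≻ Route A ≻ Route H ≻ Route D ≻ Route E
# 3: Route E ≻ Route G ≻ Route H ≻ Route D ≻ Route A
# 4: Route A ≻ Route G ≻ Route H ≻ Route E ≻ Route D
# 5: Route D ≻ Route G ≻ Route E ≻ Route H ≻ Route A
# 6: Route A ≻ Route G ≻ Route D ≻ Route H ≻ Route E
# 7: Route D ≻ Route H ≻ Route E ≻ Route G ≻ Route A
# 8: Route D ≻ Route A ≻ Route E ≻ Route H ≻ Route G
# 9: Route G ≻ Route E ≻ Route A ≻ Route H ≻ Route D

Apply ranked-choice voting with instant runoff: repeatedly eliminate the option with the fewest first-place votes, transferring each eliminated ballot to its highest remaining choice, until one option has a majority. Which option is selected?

Round 1: Route G 3, Route D 3, Route A 2, Route E 1, Route H 0. Route H has the fewest and is eliminated.
Round 2: Route G 3, Route D 3, Route A 2, Route E 1. Route E has the fewest and is eliminated.
Round 3: Route G 4, Route D 3, Route A 2. Route A has the fewest and is eliminated.
Round 4: Route G 6, Route D 3. Route G has a majority.

Route G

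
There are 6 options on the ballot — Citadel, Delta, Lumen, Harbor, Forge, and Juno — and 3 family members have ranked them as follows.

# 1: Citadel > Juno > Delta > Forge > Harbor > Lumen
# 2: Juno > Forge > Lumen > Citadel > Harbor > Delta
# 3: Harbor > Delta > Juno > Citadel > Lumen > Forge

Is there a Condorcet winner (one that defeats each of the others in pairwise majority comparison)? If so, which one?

Juno

Head-to-head results (3 voters total):
Citadel vs Delta: Citadel wins 2–1.
Citadel vs Lumen: Citadel wins 2–1.
Citadel vs Harbor: Citadel wins 2–1.
Citadel vs Forge: Citadel wins 2–1.
Citadel vs Juno: Juno wins 2–1.
Delta vs Lumen: Delta wins 2–1.
Delta vs Harbor: Harbor wins 2–1.
Delta vs Forge: Delta wins 2–1.
Delta vs Juno: Juno wins 2–1.
Lumen vs Harbor: Harbor wins 2–1.
Lumen vs Forge: Forge wins 2–1.
Lumen vs Juno: Juno wins 3–0.
Harbor vs Forge: Forge wins 2–1.
Harbor vs Juno: Juno wins 2–1.
Forge vs Juno: Juno wins 3–0.
Juno beats each rival — Citadel (2–1), Delta (2–1), Lumen (3–0), Harbor (2–1), Forge (3–0) — so Juno is the Condorcet winner.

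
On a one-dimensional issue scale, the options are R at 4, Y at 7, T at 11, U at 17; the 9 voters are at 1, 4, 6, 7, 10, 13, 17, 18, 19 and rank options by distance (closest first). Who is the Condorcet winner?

T

With single-peaked preferences on a line, the Condorcet winner is the candidate closest to the median voter.
The median voter (position 10) is closest to T at 11.
Check: T vs R — voters closer to T: 5 of 9.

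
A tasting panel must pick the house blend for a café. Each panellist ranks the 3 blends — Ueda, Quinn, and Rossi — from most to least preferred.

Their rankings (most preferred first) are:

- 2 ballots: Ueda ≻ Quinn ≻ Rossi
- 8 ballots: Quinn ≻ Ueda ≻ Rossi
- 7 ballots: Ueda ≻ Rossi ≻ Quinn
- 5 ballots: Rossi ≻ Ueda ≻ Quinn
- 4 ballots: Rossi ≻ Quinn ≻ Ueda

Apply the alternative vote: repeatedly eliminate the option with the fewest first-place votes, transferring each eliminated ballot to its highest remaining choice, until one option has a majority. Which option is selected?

Ueda

Round 1: Ueda 9, Rossi 9, Quinn 8. Quinn has the fewest and is eliminated.
Round 2: Ueda 17, Rossi 9. Ueda has a majority.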